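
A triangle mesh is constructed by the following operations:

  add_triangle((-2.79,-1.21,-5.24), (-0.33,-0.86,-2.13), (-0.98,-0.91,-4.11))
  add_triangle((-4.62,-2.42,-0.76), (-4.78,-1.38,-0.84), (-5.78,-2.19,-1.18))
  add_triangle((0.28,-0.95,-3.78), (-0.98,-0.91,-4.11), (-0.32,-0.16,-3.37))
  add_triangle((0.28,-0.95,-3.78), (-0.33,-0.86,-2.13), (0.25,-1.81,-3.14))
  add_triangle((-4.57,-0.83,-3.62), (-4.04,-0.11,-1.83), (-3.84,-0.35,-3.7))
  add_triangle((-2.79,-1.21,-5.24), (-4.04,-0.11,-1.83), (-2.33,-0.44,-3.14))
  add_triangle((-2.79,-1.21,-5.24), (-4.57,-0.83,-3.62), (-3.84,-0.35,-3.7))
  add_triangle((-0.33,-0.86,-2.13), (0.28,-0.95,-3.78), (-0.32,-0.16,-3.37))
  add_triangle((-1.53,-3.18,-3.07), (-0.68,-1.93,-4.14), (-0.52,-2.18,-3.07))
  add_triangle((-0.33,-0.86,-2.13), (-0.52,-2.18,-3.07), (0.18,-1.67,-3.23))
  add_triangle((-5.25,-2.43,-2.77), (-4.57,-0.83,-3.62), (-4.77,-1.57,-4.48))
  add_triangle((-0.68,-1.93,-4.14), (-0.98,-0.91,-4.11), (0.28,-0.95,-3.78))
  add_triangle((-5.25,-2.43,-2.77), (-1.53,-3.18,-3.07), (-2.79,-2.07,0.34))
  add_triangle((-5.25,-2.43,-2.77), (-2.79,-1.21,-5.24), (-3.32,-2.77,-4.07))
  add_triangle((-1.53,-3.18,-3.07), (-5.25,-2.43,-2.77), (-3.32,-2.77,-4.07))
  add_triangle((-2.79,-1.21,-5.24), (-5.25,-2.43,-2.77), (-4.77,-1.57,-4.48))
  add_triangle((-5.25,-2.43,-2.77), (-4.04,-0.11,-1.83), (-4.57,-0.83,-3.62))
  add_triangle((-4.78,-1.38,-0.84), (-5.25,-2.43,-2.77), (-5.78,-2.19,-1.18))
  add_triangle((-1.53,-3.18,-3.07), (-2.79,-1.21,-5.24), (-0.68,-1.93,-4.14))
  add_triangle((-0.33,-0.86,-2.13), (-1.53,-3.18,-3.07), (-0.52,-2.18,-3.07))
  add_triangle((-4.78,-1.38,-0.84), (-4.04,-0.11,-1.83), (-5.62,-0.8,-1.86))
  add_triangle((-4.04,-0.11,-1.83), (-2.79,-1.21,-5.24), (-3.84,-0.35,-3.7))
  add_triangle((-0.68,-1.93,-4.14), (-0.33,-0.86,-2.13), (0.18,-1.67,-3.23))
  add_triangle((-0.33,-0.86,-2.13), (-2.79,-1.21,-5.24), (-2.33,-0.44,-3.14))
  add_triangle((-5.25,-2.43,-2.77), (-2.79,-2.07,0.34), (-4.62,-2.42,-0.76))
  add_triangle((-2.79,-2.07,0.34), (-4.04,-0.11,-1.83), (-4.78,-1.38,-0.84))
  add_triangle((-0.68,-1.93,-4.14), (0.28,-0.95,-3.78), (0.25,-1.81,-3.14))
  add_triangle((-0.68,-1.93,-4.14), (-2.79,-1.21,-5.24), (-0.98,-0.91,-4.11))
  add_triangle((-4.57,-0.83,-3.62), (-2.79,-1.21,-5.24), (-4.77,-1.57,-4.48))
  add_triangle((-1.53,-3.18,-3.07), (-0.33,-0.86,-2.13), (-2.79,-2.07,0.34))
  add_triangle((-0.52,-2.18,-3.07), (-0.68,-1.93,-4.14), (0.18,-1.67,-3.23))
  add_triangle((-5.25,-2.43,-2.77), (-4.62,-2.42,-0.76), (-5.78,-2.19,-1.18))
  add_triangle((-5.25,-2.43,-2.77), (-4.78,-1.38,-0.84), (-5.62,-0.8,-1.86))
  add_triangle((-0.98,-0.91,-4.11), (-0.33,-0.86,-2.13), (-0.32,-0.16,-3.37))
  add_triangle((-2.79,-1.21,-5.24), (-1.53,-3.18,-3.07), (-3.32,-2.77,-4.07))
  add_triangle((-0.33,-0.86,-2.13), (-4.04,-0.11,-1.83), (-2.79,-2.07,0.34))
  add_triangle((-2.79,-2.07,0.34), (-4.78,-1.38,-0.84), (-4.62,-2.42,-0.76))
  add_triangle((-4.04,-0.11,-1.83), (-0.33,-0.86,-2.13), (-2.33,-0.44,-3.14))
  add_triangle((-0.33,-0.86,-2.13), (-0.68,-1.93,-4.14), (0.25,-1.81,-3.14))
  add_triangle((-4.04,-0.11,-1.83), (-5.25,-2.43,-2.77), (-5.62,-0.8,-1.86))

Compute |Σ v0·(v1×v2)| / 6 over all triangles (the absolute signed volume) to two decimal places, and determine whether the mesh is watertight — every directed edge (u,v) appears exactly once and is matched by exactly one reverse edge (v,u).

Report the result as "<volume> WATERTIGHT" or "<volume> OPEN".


29.30 WATERTIGHT

Per-triangle v0·(v1×v2)/6:
  t1: -0.4159
  t2: +0.1637
  t3: +0.5118
  t4: -0.3173
  t5: +0.6753
  t6: +0.5836
  t7: +1.1544
  t8: -0.3276
  t9: +0.5110
  t10: -0.2329
  t11: +1.5333
  t12: +0.7962
  t13: +5.4608
  t14: +4.2312
  t15: +2.5723
  t16: +1.9631
  t17: +2.2006
  t18: +0.6476
  t19: +3.2006
  t20: -0.3215
  t21: +0.0002
  t22: -0.8399
  t23: +0.0674
  t24: -0.0114
  t25: +0.6965
  t26: -0.4296
  t27: +0.6443
  t28: +1.0799
  t29: +1.2482
  t30: -1.1320
  t31: +0.3689
  t32: +1.1731
  t33: +1.8460
  t34: -0.2001
  t35: +2.6554
  t36: -3.5781
  t37: +0.6662
  t38: -0.6923
  t39: -0.0750
  t40: +1.2267
Σ = +29.3044 → |volume| = 29.30

Directed edges: 120 total, each appears once with its reverse present → watertight.


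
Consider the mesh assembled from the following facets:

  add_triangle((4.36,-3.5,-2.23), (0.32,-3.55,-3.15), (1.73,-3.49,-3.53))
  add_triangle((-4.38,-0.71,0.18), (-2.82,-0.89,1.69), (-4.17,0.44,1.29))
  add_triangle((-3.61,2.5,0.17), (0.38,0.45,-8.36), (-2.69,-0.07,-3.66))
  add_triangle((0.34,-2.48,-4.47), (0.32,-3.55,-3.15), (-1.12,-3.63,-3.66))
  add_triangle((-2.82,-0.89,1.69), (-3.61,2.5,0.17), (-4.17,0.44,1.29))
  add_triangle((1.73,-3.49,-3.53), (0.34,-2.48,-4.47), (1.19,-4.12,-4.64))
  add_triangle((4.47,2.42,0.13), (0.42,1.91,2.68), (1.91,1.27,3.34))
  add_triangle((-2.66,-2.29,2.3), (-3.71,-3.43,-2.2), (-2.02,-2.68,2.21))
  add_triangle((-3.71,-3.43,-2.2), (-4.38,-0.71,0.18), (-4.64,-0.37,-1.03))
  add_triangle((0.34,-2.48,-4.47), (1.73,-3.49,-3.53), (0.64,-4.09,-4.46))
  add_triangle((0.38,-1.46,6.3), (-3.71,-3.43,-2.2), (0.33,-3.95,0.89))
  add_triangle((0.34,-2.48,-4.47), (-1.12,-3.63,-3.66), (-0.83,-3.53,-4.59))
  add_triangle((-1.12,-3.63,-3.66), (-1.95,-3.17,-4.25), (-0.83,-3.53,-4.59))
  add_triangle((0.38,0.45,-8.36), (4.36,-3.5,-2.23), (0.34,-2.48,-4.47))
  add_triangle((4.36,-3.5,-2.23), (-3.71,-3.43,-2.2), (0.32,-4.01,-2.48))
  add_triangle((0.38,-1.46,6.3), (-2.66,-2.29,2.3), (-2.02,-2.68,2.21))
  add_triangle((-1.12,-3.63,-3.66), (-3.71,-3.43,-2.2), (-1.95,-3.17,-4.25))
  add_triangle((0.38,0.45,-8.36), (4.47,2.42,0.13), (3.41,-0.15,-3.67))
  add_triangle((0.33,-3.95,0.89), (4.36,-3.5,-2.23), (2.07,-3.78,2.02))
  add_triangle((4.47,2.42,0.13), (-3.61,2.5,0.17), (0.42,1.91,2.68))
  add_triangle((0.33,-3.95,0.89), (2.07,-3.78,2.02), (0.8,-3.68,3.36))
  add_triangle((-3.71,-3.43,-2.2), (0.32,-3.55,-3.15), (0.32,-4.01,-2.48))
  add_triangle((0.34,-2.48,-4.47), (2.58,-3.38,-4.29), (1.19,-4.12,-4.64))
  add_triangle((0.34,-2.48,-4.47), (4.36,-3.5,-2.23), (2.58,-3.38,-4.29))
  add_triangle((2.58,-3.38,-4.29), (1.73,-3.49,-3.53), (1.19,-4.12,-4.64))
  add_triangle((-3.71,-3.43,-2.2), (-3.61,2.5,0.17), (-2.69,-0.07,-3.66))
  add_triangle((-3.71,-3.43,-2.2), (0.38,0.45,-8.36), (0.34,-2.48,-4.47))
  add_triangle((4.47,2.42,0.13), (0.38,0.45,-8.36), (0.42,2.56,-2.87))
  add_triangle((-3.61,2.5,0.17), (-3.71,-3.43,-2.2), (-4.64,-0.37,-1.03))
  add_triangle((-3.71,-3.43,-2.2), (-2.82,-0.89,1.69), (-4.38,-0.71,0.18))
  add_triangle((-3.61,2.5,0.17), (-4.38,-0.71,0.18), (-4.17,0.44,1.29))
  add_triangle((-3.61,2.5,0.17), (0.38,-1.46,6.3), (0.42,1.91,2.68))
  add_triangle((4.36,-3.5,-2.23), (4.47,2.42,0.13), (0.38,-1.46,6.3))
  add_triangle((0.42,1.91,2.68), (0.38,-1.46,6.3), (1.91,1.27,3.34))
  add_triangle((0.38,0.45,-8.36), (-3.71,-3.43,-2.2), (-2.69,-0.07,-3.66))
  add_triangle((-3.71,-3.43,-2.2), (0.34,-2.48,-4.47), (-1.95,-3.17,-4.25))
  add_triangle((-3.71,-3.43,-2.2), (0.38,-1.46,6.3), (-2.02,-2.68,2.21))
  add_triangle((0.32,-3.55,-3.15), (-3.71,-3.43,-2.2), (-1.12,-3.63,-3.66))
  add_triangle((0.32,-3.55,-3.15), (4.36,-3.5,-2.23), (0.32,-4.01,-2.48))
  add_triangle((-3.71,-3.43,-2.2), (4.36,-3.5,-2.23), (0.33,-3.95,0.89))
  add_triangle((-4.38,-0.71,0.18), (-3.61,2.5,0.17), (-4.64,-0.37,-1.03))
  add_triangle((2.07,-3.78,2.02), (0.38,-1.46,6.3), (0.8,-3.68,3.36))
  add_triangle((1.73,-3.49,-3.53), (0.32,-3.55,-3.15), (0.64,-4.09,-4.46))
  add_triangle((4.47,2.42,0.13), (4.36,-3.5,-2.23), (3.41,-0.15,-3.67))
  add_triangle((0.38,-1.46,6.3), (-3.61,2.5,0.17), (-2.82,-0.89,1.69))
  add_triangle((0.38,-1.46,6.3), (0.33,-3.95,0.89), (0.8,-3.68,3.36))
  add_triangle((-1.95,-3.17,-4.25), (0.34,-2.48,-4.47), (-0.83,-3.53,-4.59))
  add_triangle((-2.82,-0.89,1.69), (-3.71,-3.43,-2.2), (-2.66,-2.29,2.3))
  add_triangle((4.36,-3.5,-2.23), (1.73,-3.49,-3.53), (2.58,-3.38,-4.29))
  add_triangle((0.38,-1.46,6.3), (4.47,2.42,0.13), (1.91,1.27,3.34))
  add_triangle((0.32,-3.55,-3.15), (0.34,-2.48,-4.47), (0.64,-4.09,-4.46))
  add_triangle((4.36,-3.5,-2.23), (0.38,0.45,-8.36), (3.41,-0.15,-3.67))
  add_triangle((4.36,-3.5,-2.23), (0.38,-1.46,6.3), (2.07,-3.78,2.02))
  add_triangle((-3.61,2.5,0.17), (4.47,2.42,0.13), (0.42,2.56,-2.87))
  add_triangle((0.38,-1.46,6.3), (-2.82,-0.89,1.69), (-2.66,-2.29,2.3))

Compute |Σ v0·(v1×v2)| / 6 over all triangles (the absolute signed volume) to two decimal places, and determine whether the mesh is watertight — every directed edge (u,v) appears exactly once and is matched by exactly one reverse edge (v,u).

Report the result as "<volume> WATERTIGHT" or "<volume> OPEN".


301.98 OPEN

Per-triangle v0·(v1×v2)/6:
  t1: +1.7700
  t2: +1.6358
  t3: +11.3263
  t4: +1.9735
  t5: +0.4228
  t6: -0.7279
  t7: +3.6483
  t8: +2.3045
  t9: +3.1768
  t10: +1.4159
  t11: +15.2052
  t12: +0.3805
  t13: +0.7714
  t14: +15.4532
  t15: -0.3888
  t16: +2.3981
  t17: +2.4305
  t18: +13.1347
  t19: +6.6146
  t20: +8.5084
  t21: +2.5439
  t22: +2.5432
  t23: +1.9717
  t24: -0.6778
  t25: +0.6807
  t26: +10.9065
  t27: +15.1191
  t28: +14.0227
  t29: +0.6132
  t30: +3.9937
  t31: +2.5017
  t32: +10.3102
  t33: +30.3825
  t34: +3.9862
  t35: +12.7048
  t36: -1.3961
  t37: +0.7651
  t38: +1.7663
  t39: +2.6015
  t40: +15.9029
  t41: +2.7552
  t42: +3.8577
  t43: +0.6262
  t44: +12.9515
  t45: +9.6853
  t46: +1.5063
  t47: +0.9522
  t48: +3.7651
  t49: +2.0196
  t50: +5.1814
  t51: +0.3071
  t52: +14.2961
  t53: +7.4129
  t54: +10.0426
  t55: +3.9260
Σ = +301.9807 → |volume| = 301.98

Directed edges: 165 total; 3 unmatched, e.g. (-3.61,2.5,0.17)→(0.38,0.45,-8.36) → open.


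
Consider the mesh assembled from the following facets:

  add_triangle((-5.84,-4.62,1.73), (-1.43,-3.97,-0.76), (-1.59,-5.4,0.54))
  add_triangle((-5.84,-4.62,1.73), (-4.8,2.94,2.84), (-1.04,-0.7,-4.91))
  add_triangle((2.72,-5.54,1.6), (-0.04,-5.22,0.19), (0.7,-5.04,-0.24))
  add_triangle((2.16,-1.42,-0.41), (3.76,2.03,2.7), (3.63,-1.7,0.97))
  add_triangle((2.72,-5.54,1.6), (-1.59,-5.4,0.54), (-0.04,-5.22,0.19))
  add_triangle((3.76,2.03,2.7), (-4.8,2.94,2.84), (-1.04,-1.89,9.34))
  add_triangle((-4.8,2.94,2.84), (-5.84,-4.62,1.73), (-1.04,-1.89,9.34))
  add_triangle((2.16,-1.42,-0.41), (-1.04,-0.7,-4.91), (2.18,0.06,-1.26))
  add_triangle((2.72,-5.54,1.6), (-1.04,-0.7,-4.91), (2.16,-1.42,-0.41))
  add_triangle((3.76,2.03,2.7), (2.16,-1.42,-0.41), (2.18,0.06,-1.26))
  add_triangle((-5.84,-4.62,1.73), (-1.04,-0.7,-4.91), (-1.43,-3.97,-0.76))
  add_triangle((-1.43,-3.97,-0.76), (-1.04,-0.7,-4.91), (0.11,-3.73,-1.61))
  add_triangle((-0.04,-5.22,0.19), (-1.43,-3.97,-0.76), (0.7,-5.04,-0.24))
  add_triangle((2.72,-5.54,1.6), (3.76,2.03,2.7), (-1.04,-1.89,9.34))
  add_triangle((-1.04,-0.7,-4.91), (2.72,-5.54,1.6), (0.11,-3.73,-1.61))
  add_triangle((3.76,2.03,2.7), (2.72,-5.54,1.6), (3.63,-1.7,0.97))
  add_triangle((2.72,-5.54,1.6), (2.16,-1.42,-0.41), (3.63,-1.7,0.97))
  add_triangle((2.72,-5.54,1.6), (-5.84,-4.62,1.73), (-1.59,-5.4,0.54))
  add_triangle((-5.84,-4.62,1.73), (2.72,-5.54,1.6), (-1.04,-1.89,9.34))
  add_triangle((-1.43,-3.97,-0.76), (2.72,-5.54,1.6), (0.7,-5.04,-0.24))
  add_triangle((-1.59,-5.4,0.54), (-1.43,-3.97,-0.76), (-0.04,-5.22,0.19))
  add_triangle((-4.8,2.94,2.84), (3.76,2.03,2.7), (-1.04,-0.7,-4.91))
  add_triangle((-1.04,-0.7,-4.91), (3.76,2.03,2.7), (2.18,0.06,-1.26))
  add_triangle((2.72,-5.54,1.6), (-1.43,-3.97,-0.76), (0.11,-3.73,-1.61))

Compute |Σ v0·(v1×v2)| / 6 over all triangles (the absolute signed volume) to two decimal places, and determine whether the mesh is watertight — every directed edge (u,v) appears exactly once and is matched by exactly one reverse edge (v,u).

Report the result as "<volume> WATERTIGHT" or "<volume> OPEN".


Per-triangle v0·(v1×v2)/6:
  t1: +4.9626
  t2: +34.3875
  t3: +1.9163
  t4: +1.8452
  t5: +2.7094
  t6: +40.1989
  t7: +60.7008
  t8: +3.1669
  t9: +7.9526
  t10: +3.2064
  t11: +14.5591
  t12: +5.0604
  t13: +1.0968
  t14: +44.5953
  t15: +4.6919
  t16: +6.3781
  t17: +2.7637
  t18: +9.1828
  t19: +65.1199
  t20: -2.1666
  t21: +1.6368
  t22: +13.8856
  t23: +2.6688
  t24: +5.3543
Σ = +335.8737 → |volume| = 335.87

Directed edges: 72 total, each appears once with its reverse present → watertight.

335.87 WATERTIGHT


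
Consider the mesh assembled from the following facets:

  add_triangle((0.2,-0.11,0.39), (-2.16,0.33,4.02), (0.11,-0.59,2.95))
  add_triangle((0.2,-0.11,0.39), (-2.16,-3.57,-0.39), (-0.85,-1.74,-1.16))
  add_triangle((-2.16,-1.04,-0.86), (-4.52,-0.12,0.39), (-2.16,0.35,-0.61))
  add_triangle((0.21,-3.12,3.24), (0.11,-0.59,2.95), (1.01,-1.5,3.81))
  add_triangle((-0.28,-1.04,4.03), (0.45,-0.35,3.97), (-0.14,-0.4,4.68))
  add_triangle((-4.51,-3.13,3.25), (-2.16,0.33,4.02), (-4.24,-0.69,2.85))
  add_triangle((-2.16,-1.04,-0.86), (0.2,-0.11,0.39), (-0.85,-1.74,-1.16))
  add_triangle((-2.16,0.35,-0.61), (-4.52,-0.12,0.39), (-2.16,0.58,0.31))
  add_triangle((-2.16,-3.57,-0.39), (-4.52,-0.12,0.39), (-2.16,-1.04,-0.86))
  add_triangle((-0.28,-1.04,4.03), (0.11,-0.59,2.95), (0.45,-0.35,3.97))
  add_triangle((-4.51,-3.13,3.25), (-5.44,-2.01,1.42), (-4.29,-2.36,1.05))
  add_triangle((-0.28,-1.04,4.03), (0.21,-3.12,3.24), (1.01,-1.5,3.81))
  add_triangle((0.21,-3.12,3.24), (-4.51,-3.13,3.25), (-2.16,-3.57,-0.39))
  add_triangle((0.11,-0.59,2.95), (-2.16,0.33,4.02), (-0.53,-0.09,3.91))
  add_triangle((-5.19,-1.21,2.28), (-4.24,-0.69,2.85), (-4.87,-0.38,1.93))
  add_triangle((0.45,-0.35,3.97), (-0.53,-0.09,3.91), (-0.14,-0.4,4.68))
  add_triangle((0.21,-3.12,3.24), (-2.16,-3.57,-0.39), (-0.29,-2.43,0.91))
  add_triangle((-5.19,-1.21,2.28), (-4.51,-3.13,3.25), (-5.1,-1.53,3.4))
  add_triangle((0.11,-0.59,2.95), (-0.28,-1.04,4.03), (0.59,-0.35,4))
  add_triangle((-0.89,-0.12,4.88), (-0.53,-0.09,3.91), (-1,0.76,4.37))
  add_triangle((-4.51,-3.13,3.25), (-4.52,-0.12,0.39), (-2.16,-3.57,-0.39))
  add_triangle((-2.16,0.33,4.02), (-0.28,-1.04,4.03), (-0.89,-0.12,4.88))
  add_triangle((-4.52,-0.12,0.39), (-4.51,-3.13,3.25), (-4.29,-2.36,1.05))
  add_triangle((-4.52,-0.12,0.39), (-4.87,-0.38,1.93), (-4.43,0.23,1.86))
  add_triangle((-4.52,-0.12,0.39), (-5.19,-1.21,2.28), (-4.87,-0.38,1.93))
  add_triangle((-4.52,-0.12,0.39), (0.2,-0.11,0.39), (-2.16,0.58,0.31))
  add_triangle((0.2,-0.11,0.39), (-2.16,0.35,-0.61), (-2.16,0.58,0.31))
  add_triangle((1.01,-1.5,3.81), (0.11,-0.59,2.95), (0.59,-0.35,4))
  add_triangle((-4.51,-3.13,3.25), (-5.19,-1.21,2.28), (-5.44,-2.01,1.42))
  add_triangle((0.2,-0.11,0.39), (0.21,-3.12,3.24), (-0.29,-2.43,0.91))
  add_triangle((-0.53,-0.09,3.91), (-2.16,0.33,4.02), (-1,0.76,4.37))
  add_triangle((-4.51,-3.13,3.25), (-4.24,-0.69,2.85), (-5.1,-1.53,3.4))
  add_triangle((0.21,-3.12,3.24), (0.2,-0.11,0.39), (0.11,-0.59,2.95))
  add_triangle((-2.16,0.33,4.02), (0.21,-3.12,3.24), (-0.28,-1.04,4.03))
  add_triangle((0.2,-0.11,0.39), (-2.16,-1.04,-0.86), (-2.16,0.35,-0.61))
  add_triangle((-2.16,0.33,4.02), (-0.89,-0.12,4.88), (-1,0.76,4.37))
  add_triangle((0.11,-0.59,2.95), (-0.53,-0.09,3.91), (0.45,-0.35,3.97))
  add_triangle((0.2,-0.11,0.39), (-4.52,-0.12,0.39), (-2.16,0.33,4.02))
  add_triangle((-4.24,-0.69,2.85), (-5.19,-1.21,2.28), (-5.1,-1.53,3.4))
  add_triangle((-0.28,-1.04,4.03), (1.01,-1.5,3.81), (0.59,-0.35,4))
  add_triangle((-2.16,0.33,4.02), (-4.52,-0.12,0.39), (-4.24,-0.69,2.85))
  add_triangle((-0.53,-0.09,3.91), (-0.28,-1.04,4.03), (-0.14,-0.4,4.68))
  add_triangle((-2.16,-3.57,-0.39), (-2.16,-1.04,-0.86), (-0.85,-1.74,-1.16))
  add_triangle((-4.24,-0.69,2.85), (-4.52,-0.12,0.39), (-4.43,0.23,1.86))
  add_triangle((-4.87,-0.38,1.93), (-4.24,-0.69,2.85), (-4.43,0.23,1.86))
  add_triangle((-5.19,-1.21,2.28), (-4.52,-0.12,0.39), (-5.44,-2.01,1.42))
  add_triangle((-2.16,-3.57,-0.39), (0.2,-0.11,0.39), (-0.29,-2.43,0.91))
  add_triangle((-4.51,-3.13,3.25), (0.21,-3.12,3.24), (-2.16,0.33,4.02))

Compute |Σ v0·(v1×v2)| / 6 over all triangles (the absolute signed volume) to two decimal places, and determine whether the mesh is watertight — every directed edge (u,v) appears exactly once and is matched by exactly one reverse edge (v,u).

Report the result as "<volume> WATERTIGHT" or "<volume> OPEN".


Per-triangle v0·(v1×v2)/6:
  t1: +0.0671
  t2: +0.2023
  t3: +0.9106
  t4: -1.0225
  t5: +0.3099
  t6: +4.4536
  t7: -0.2097
  t8: +0.4203
  t9: +2.3422
  t10: +0.0592
  t11: +1.5489
  t12: +1.8044
  t13: +10.0574
  t14: -0.4091
  t15: +0.6992
  t16: +0.1049
  t17: +1.0475
  t18: +1.7106
  t19: -0.0445
  t20: +0.1302
  t21: +8.8775
  t22: +0.9332
  t23: -3.2991
  t24: +0.6745
  t25: +0.8735
  t26: +0.2063
  t27: -0.0533
  t28: -0.3520
  t29: +2.5577
  t30: +0.0965
  t31: -0.7935
  t32: +0.1556
  t33: +0.2240
  t34: +2.4854
  t35: -0.1739
  t36: +0.9359
  t37: -0.2503
  t38: -0.4519
  t39: +0.5906
  t40: +0.8854
  t41: +2.3925
  t42: +0.2545
  t43: +0.9735
  t44: -1.2933
  t45: +0.5770
  t46: +1.8071
  t47: -0.0959
  t48: +10.7097
Σ = +53.6296 → |volume| = 53.63

Directed edges: 144 total; 6 unmatched, e.g. (-5.44,-2.01,1.42)→(-4.29,-2.36,1.05) → open.

53.63 OPEN


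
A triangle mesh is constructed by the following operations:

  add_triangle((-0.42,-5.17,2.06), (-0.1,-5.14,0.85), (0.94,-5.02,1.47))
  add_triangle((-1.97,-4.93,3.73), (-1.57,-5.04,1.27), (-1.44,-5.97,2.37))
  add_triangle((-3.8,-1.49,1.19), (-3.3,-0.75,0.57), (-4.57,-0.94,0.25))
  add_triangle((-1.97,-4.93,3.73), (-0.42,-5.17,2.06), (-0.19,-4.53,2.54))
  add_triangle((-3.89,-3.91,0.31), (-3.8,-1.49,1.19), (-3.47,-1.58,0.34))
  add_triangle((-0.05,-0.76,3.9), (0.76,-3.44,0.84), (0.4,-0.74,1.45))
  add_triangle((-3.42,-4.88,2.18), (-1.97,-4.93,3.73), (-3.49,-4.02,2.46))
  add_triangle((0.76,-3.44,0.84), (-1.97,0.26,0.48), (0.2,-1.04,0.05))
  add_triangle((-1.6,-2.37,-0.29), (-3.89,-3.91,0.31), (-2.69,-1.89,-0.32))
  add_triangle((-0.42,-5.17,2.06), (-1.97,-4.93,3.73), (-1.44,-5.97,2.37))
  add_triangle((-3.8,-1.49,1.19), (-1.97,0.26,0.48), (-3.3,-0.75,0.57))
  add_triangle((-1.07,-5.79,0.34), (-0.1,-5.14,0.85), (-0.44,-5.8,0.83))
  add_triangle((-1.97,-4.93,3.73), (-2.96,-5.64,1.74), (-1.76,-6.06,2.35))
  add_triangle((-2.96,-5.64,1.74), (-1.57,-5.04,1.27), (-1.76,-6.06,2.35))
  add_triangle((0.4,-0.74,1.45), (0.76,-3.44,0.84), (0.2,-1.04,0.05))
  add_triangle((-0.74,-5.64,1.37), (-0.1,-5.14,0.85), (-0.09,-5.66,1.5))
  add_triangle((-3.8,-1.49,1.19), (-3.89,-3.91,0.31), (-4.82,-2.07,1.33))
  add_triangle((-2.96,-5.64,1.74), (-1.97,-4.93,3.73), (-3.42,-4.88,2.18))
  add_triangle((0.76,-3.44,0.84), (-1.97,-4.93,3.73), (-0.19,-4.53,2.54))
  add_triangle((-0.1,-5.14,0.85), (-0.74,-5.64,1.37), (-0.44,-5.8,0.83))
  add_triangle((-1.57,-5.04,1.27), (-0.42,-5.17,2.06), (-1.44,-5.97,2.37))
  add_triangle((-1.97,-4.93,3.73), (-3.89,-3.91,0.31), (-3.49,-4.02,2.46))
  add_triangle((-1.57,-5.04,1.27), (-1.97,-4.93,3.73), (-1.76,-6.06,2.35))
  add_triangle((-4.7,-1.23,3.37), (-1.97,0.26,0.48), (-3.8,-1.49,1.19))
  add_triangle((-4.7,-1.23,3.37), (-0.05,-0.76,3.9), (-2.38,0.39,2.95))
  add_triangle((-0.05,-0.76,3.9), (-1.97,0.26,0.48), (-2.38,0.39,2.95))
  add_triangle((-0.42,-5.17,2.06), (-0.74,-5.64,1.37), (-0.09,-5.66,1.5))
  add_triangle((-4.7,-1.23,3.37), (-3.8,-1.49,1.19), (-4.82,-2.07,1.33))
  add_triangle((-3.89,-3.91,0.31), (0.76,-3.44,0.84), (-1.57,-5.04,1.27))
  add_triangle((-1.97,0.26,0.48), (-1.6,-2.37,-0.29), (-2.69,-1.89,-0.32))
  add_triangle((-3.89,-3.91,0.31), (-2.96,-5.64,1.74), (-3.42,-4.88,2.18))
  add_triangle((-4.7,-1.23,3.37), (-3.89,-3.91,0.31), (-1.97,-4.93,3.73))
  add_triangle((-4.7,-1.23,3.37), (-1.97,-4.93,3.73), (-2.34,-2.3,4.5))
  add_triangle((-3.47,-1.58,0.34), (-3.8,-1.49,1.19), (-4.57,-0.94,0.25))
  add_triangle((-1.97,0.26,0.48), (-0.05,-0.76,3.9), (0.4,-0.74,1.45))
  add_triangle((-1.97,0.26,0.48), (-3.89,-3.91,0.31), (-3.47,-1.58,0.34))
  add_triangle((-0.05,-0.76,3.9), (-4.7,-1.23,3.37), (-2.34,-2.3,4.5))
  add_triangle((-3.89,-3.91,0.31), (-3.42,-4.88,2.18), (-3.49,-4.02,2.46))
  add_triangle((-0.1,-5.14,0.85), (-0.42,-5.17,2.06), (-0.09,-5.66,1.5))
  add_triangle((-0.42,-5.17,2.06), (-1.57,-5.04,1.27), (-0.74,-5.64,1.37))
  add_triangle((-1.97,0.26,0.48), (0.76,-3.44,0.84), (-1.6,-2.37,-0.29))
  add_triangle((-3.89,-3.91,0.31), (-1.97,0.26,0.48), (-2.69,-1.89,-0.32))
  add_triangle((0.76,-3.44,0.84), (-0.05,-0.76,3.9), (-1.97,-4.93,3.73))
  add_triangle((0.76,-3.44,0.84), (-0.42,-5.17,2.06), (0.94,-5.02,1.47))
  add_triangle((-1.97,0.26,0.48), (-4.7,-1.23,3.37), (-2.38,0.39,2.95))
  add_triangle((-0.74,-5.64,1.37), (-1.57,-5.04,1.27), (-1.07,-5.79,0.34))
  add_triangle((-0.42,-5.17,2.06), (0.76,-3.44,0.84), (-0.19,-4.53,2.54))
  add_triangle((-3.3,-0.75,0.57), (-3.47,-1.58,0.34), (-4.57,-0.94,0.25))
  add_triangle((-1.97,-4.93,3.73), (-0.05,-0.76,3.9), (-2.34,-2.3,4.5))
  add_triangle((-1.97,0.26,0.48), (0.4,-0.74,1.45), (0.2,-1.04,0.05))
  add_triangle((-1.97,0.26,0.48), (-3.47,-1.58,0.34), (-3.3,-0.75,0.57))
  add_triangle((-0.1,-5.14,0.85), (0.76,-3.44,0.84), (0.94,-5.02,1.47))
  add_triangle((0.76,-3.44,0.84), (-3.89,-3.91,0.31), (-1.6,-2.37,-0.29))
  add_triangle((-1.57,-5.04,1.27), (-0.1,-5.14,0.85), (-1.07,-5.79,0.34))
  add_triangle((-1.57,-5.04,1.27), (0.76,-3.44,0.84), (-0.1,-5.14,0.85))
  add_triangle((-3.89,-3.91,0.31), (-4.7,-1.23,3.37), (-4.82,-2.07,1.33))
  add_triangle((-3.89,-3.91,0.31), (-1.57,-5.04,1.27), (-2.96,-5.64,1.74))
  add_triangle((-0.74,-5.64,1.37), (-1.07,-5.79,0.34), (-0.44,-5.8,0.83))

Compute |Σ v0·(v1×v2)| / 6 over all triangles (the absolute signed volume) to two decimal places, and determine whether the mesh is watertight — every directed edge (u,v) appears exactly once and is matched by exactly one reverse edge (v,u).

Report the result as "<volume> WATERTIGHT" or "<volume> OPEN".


62.77 WATERTIGHT

Per-triangle v0·(v1×v2)/6:
  t1: +1.2463
  t2: +1.1928
  t3: +0.1569
  t4: +1.2648
  t5: +1.0015
  t6: +0.6623
  t7: +1.6381
  t8: +0.2329
  t9: +0.4842
  t10: +1.4648
  t11: +0.2559
  t12: +0.0671
  t13: +2.6707
  t14: +0.8659
  t15: +0.0060
  t16: +0.3121
  t17: -0.1674
  t18: +2.1748
  t19: -0.7902
  t20: +0.1923
  t21: +0.5987
  t22: -2.9867
  t23: -0.5671
  t24: +1.2943
  t25: +3.7934
  t26: -0.6934
  t27: +0.4629
  t28: +0.1468
  t29: +1.0991
  t30: -0.3255
  t31: +1.8888
  t32: +13.8230
  t33: +6.6954
  t34: +0.5670
  t35: -0.4877
  t36: -0.3074
  t37: +3.4571
  t38: +1.4072
  t39: -0.1751
  t40: +0.6980
  t41: -1.6143
  t42: +0.9465
  t43: +6.1992
  t44: -0.1414
  t45: +1.4953
  t46: +0.9243
  t47: +0.7397
  t48: -0.2488
  t49: +4.4573
  t50: -0.4927
  t51: +0.0401
  t52: +0.2123
  t53: +1.5827
  t54: -1.1367
  t55: -0.6511
  t56: +3.2460
  t57: +1.3980
  t58: +0.4906
Σ = +62.7677 → |volume| = 62.77

Directed edges: 174 total, each appears once with its reverse present → watertight.


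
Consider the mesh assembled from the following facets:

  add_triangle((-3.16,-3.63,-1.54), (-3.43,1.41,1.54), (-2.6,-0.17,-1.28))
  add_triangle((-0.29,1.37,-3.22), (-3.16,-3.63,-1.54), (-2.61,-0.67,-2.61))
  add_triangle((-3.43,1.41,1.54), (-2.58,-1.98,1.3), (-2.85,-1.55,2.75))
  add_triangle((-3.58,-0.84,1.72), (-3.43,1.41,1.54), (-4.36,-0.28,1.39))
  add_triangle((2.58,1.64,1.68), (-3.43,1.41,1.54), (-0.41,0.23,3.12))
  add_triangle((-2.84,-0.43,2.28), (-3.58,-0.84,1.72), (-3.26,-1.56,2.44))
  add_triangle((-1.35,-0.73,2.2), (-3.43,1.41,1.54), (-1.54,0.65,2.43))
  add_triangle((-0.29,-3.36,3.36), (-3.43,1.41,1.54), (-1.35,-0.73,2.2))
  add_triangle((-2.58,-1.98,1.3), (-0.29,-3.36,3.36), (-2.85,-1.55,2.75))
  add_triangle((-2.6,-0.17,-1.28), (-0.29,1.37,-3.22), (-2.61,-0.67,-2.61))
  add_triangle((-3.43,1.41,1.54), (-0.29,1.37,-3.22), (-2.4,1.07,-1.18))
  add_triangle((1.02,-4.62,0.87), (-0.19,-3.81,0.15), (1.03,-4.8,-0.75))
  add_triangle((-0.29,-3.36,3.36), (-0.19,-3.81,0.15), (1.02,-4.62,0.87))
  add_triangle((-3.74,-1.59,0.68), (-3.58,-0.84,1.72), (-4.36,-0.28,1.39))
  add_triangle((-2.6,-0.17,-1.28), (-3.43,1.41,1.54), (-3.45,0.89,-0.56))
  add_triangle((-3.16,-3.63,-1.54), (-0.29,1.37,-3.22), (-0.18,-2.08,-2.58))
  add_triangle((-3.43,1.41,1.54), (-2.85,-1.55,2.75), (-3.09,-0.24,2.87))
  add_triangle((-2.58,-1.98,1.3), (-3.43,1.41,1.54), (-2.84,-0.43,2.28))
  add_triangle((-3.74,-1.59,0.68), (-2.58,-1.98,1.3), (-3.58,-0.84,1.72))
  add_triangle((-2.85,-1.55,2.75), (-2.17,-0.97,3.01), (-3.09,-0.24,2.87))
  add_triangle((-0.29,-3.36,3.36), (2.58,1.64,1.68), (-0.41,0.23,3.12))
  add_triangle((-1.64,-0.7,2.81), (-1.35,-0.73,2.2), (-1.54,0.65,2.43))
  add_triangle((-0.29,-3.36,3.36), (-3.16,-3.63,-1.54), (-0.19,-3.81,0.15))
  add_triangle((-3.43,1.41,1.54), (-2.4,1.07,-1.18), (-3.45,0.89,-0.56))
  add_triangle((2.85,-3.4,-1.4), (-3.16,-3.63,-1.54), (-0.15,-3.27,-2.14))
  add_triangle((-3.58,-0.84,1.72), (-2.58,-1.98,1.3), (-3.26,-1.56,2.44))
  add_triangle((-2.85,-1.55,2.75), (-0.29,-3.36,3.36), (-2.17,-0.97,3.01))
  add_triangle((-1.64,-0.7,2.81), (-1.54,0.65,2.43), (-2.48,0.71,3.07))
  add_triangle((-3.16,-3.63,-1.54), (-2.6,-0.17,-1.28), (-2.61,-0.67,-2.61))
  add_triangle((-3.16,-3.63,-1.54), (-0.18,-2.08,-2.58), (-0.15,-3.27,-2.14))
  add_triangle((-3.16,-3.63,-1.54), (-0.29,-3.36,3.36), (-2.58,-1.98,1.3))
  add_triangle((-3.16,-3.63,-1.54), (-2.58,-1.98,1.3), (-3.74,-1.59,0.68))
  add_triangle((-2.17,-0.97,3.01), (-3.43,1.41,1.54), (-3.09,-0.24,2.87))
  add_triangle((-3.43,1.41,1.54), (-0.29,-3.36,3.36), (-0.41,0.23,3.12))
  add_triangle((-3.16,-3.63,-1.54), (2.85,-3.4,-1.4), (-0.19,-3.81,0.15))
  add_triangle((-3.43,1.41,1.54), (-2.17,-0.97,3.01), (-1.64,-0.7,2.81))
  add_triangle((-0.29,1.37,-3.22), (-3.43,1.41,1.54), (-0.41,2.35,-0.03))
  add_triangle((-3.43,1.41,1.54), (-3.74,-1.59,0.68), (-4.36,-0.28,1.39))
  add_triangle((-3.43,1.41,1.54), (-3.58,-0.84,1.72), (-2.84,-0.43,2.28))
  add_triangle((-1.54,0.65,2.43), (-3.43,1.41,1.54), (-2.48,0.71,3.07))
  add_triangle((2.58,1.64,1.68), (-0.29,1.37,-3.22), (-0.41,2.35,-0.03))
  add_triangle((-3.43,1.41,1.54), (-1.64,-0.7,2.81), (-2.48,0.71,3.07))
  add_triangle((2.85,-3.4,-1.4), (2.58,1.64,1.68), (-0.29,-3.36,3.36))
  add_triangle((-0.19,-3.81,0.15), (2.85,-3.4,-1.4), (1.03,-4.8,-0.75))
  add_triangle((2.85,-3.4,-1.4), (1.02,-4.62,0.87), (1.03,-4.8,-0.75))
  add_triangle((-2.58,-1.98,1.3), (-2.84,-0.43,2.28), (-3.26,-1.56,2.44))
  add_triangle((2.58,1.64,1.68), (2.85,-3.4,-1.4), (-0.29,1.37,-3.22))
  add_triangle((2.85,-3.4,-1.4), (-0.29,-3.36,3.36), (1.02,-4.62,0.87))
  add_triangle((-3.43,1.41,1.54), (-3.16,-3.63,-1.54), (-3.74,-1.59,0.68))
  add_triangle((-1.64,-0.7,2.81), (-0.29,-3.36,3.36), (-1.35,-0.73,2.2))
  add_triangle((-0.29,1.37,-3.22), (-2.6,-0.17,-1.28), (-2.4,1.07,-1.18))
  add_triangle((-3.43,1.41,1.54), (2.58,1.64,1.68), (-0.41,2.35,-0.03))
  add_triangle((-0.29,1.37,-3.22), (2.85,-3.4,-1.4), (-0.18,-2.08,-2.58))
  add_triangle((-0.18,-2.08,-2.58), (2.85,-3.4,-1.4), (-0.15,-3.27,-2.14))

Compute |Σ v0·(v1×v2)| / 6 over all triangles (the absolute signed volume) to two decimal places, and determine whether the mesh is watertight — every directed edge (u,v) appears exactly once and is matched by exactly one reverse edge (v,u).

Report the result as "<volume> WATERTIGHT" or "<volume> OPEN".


Per-triangle v0·(v1×v2)/6:
  t1: +4.8007
  t2: +2.5748
  t3: +2.3355
  t4: +0.8835
  t5: +4.4328
  t6: +0.5576
  t7: -1.2925
  t8: -0.7976
  t9: +2.6533
  t10: +1.4634
  t11: +1.4545
  t12: +1.3002
  t13: +2.6163
  t14: +0.7947
  t15: +0.7545
  t16: +5.2728
  t17: +1.0373
  t18: -1.6174
  t19: +0.9418
  t20: +0.6380
  t21: +5.3737
  t22: -0.0492
  t23: +6.2366
  t24: +0.7823
  t25: +2.7150
  t26: +0.6880
  t27: +1.7010
  t28: +0.3205
  t29: +1.9691
  t30: +2.0269
  t31: +5.8908
  t32: +2.3484
  t33: +0.1793
  t34: +5.9529
  t35: +6.1284
  t36: +0.6082
  t37: +4.0249
  t38: +0.1690
  t39: +1.2251
  t40: +0.3265
  t41: +3.5611
  t42: +1.1701
  t43: +12.3989
  t44: -0.5640
  t45: +2.7202
  t46: -0.2560
  t47: +8.9689
  t48: +2.7876
  t49: +2.4744
  t50: -0.2204
  t51: +1.6370
  t52: +3.8701
  t53: +4.9630
  t54: +1.9586
Σ = +124.8909 → |volume| = 124.89

Directed edges: 162 total; 6 unmatched, e.g. (-3.45,0.89,-0.56)→(-2.6,-0.17,-1.28) → open.

124.89 OPEN


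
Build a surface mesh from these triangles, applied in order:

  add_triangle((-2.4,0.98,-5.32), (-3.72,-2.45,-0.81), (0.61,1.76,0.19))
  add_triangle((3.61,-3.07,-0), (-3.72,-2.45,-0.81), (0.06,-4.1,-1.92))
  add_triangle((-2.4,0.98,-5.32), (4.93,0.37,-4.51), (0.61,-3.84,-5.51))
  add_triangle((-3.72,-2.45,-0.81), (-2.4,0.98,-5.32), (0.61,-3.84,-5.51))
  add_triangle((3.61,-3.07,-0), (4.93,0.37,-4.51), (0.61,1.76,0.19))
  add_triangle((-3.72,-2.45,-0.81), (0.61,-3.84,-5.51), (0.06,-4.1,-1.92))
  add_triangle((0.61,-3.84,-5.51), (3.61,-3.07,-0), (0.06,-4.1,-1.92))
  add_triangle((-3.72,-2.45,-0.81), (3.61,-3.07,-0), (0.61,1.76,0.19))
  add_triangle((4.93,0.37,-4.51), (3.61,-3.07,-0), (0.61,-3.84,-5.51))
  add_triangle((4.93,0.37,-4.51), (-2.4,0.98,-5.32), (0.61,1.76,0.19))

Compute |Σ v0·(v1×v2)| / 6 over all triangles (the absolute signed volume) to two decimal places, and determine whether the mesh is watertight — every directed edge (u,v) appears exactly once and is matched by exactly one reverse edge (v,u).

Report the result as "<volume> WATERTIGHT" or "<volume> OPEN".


119.59 WATERTIGHT

Per-triangle v0·(v1×v2)/6:
  t1: +4.1308
  t2: +4.5115
  t3: +28.7161
  t4: +21.5752
  t5: +6.7050
  t6: +9.3986
  t7: +9.5864
  t8: -0.4688
  t9: +24.1379
  t10: +11.2988
Σ = +119.5915 → |volume| = 119.59

Directed edges: 30 total, each appears once with its reverse present → watertight.


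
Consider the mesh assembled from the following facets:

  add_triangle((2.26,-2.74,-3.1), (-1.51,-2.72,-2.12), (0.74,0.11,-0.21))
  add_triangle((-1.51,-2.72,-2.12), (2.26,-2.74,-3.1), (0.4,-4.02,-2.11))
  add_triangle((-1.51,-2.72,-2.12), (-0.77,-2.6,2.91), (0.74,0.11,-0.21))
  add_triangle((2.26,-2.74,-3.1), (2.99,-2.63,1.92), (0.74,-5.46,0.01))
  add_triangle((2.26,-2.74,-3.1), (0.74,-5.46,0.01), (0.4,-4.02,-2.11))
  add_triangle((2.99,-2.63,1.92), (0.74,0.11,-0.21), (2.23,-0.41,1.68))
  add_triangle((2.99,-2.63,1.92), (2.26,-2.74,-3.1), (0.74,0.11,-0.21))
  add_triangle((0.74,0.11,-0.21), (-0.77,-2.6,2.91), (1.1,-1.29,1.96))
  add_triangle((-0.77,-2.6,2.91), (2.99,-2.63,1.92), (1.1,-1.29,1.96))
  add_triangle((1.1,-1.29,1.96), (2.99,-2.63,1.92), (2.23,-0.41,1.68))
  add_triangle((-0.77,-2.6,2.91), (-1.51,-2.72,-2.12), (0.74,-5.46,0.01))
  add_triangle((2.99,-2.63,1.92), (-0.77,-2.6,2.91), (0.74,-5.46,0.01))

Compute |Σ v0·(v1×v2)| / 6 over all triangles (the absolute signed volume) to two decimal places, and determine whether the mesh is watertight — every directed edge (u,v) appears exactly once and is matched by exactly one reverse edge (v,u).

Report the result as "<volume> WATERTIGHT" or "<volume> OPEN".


37.24 OPEN

Per-triangle v0·(v1×v2)/6:
  t1: +0.2101
  t2: +2.9045
  t3: -1.6096
  t4: +10.7328
  t5: +4.0483
  t6: +0.6238
  t7: +1.9826
  t8: -0.2140
  t9: +1.5004
  t10: +1.0091
  t11: +7.1371
  t12: +8.9186
Σ = +37.2436 → |volume| = 37.24

Directed edges: 36 total; 6 unmatched, e.g. (0.4,-4.02,-2.11)→(-1.51,-2.72,-2.12) → open.


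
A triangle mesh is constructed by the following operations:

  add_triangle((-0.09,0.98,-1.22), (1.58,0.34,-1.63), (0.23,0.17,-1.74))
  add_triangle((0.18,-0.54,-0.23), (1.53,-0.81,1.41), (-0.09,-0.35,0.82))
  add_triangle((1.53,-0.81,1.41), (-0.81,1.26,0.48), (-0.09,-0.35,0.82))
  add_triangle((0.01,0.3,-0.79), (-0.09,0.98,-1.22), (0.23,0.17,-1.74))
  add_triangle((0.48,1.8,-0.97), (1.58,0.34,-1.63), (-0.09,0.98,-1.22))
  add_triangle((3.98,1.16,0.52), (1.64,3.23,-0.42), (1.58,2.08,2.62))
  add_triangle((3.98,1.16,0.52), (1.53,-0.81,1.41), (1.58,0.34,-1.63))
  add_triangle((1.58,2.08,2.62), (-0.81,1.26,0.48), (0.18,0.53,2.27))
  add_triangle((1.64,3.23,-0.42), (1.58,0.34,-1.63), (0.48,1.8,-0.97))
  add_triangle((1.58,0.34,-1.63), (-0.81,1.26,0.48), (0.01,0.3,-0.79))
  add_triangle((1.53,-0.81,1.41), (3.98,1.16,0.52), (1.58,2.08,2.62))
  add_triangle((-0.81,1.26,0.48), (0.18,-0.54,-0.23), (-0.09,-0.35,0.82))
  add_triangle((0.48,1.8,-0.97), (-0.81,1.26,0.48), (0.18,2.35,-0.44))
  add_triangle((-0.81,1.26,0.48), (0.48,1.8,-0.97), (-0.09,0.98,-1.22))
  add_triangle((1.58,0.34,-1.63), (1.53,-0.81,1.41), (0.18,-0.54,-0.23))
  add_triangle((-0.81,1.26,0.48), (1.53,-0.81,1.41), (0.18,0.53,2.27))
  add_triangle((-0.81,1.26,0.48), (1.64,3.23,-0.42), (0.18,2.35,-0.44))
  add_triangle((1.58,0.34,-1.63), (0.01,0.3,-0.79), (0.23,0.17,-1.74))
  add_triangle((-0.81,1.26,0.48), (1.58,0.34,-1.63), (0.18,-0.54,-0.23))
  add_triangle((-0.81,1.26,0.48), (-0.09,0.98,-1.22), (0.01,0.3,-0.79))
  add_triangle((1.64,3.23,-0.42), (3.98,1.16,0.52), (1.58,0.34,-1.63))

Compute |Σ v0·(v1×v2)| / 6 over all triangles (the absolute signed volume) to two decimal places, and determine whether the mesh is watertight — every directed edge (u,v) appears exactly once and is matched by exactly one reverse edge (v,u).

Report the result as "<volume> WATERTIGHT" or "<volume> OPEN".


17.65 OPEN

Per-triangle v0·(v1×v2)/6:
  t1: +0.3538
  t2: +0.1425
  t3: +0.3157
  t4: +0.0073
  t5: +0.4616
  t6: +5.0873
  t7: +1.6267
  t8: +1.0671
  t9: +0.9280
  t10: -0.2666
  t11: +3.3107
  t12: +0.0351
  t13: +0.1288
  t14: +0.3600
  t15: +0.4687
  t16: -0.2504
  t17: +0.4561
  t18: -0.0931
  t19: +0.0709
  t20: +0.0347
  t21: +3.4031
Σ = +17.6481 → |volume| = 17.65

Directed edges: 63 total; 9 unmatched, e.g. (1.64,3.23,-0.42)→(1.58,2.08,2.62) → open.


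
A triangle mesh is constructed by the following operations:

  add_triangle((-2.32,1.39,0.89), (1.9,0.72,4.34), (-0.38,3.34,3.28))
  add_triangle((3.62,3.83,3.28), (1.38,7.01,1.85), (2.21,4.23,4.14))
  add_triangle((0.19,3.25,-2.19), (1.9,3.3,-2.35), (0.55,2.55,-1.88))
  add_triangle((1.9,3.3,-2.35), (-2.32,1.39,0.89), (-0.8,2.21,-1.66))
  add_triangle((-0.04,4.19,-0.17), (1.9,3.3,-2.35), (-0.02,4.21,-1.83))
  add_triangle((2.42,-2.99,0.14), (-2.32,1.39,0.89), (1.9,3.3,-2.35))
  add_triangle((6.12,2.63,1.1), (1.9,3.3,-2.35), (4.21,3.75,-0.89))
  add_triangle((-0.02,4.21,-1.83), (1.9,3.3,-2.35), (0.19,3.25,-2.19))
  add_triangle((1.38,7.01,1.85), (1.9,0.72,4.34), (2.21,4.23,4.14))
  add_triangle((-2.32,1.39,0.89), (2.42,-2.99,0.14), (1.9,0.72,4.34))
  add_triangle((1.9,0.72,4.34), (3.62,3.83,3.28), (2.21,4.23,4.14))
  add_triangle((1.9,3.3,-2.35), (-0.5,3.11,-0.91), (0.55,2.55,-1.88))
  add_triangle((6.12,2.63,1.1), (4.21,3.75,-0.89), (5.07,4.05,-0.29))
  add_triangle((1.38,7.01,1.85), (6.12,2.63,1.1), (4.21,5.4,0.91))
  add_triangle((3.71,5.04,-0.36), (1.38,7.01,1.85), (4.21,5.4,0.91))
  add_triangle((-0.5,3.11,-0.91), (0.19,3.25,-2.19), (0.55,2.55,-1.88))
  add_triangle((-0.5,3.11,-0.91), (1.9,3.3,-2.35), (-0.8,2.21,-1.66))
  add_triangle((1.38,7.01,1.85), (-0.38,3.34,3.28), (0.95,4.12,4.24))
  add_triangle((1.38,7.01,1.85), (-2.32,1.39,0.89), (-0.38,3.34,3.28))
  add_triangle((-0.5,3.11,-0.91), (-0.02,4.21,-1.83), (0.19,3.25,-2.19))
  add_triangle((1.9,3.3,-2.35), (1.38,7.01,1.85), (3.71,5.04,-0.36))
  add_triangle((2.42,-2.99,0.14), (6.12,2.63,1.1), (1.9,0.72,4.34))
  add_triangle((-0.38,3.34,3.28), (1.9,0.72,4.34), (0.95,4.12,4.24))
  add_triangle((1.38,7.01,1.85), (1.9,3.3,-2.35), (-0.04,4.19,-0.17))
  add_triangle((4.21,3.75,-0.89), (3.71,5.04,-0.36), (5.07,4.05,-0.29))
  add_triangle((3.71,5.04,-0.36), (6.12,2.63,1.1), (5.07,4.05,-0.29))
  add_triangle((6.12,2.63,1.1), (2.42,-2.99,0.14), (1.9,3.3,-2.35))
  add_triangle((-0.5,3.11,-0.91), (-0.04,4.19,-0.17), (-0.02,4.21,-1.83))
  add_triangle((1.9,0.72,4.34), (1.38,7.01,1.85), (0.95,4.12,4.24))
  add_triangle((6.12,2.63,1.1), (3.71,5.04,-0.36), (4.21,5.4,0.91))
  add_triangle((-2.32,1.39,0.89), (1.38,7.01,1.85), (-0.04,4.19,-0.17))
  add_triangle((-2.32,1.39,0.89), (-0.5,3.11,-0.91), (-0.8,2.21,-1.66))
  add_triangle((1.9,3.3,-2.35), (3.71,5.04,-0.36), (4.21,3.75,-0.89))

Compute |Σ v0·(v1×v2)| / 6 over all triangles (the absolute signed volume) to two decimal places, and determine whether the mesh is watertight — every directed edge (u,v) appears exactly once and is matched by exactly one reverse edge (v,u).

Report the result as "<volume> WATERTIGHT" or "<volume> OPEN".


108.84 OPEN

Per-triangle v0·(v1×v2)/6:
  t1: +3.8479
  t2: +6.4732
  t3: +0.1221
  t4: -2.2907
  t5: +2.2067
  t6: -0.8681
  t7: +1.1568
  t8: +0.9128
  t9: +0.4665
  t10: +3.7862
  t11: +4.6526
  t12: -0.7396
  t13: +0.7649
  t14: +4.8640
  t15: +4.5783
  t16: -0.1978
  t17: +1.5957
  t18: +4.2109
  t19: +6.6340
  t20: +0.2009
  t21: +7.7584
  t22: +16.4651
  t23: +2.6551
  t24: +5.1182
  t25: +1.0907
  t26: +2.2621
  t27: +11.8108
  t28: +0.5560
  t29: +5.8028
  t30: +4.2997
  t31: +4.3945
  t32: +1.4001
  t33: +2.8510
Σ = +108.8420 → |volume| = 108.84

Directed edges: 99 total; 7 unmatched, e.g. (3.62,3.83,3.28)→(1.38,7.01,1.85) → open.


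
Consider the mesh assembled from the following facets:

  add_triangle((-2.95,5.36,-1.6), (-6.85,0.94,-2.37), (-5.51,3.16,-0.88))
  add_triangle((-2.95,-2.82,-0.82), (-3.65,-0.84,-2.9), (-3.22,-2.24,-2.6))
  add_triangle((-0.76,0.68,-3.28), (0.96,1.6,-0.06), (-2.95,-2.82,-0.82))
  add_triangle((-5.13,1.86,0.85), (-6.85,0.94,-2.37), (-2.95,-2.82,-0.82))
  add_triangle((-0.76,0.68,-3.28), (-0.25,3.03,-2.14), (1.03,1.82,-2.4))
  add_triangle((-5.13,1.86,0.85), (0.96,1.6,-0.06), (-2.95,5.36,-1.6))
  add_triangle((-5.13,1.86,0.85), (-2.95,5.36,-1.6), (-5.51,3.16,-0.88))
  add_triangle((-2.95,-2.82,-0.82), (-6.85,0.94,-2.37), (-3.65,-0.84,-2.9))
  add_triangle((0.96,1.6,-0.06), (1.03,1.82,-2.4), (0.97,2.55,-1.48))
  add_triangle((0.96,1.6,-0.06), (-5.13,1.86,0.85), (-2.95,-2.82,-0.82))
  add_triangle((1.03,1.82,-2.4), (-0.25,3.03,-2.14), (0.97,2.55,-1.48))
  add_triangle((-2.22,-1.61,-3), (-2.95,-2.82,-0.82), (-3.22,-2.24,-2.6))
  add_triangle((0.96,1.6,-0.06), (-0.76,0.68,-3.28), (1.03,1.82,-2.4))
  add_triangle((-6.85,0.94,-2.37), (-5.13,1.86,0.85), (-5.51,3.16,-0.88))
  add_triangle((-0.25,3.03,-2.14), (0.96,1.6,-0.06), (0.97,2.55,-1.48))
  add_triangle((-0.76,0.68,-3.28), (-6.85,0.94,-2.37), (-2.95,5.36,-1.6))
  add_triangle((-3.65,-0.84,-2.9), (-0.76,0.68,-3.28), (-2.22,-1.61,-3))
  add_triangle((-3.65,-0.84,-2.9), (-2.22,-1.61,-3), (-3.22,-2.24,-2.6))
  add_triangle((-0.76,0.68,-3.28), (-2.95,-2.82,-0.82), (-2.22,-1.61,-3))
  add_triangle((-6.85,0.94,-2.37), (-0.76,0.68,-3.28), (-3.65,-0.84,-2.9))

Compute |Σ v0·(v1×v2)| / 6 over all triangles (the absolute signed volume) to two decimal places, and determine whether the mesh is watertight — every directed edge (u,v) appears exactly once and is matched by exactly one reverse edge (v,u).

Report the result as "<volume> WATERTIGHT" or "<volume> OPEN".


65.27 OPEN

Per-triangle v0·(v1×v2)/6:
  t1: +7.3964
  t2: +1.4438
  t3: -0.8034
  t4: +9.9289
  t5: +2.0648
  t6: +3.8425
  t7: +4.5015
  t8: +6.3346
  t9: +0.3253
  t10: -1.8505
  t11: +0.8557
  t12: +0.5526
  t13: -0.6725
  t14: +5.8493
  t15: +0.4608
  t16: +16.6872
  t17: +2.4322
  t18: +1.0994
  t19: -0.8751
  t20: +5.6946
Σ = +65.2681 → |volume| = 65.27

Directed edges: 60 total; 4 unmatched, e.g. (-0.76,0.68,-3.28)→(-0.25,3.03,-2.14) → open.


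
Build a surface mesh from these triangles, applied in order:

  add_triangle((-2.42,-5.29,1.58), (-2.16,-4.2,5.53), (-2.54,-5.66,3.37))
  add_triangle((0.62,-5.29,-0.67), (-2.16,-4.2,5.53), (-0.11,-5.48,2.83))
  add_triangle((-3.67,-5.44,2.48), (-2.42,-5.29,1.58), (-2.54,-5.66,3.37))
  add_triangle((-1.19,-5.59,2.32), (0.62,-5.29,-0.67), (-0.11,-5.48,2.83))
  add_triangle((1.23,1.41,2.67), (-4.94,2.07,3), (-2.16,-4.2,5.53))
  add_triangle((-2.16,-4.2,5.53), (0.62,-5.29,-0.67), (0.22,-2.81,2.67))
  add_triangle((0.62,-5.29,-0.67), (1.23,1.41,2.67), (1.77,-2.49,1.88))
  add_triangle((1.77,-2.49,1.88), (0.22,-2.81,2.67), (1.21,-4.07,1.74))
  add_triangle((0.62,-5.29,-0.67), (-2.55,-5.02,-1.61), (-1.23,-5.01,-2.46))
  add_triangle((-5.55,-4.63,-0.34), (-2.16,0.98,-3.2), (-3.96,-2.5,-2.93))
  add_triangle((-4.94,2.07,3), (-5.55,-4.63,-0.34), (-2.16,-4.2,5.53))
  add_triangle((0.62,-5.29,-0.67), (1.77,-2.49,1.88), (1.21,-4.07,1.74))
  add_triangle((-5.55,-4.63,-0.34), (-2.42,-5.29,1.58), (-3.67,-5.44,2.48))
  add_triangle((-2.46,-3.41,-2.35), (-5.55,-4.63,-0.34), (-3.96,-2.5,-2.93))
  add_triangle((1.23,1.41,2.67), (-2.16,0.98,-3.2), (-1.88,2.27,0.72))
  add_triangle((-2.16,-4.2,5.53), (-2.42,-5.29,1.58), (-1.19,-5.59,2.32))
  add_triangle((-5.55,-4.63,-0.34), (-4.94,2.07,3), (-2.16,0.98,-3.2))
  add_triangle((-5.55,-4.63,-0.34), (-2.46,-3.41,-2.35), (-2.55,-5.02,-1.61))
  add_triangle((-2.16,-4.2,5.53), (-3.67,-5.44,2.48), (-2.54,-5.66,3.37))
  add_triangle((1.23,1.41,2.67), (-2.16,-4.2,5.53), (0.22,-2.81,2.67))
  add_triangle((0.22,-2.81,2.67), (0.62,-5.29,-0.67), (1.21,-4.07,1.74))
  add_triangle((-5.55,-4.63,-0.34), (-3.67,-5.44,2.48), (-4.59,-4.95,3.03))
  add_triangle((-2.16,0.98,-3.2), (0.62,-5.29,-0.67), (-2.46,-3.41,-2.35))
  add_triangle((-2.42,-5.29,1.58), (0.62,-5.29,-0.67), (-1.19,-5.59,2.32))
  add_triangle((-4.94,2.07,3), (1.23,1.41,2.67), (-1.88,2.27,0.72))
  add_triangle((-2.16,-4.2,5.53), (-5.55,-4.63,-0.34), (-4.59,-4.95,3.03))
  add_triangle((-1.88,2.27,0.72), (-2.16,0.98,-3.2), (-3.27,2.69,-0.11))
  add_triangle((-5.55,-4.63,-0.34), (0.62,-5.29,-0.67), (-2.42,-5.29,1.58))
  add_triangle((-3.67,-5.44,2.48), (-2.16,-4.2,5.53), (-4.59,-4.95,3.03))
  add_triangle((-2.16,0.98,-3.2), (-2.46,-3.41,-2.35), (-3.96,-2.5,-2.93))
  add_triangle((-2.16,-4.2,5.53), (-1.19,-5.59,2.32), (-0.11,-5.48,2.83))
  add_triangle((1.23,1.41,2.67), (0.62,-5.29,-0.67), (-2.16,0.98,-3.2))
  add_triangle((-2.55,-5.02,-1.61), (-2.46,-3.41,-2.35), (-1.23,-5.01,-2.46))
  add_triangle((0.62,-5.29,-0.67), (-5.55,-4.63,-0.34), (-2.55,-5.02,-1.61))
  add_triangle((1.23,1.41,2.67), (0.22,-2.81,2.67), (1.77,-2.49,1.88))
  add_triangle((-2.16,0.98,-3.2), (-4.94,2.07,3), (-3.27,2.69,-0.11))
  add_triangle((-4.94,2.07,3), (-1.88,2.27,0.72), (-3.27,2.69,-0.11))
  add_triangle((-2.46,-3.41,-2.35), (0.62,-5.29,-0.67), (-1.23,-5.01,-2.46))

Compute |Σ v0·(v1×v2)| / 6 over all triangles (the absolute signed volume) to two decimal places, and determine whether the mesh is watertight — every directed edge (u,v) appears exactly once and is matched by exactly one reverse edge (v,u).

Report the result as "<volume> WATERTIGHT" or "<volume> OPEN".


194.19 WATERTIGHT

Per-triangle v0·(v1×v2)/6:
  t1: -0.5391
  t2: -4.2201
  t3: +1.7865
  t4: +3.7247
  t5: +21.0492
  t6: +6.4914
  t7: -0.5463
  t8: +1.3663
  t9: +3.4902
  t10: +4.6353
  t11: +39.7528
  t12: +1.5207
  t13: +4.3822
  t14: +5.0100
  t15: +2.0509
  t16: +5.2908
  t17: +26.0666
  t18: +4.0589
  t19: +3.7083
  t20: +5.6400
  t21: +2.1729
  t22: +4.4802
  t23: +4.9224
  t24: +4.4555
  t25: +4.8384
  t26: -1.4742
  t27: +0.8929
  t28: +11.4258
  t29: +4.5714
  t30: +2.7828
  t31: +4.3831
  t32: -0.4032
  t33: +1.9017
  t34: +5.9149
  t35: +3.2628
  t36: +4.7733
  t37: +2.0995
  t38: -1.5294
Σ = +194.1902 → |volume| = 194.19

Directed edges: 114 total, each appears once with its reverse present → watertight.
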